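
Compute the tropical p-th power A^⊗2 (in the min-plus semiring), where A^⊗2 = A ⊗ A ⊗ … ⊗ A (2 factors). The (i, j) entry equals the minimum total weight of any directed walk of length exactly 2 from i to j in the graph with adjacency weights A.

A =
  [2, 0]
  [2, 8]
A^⊗2 =
  [2, 2]
  [4, 2]

Each entry (A^⊗2)_ij equals the minimum over all length-2 walks i = v_0 → v_1 → … → v_2 = j of Σ_t A[v_t][v_{t+1}]. For example, for (i, j) = (0, 1) we minimise over 2 possible intermediate vertex sequences; the minimum is 2, attained along the walk 0 → 0 → 1.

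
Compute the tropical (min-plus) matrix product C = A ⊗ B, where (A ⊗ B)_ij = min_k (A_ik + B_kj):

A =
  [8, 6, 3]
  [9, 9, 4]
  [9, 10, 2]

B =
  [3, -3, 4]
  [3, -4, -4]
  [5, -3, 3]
A ⊗ B =
  [8, 0, 2]
  [9, 1, 5]
  [7, -1, 5]

Apply the min-plus product entry-by-entry:
  C[0][0] = min over k of (A[0][0] + B[0][0] = 8 + 3 = 11, A[0][1] + B[1][0] = 6 + 3 = 9, A[0][2] + B[2][0] = 3 + 5 = 8) = 8 (attained at k = 2)
  C[0][1] = min over k of (A[0][0] + B[0][1] = 8 + -3 = 5, A[0][1] + B[1][1] = 6 + -4 = 2, A[0][2] + B[2][1] = 3 + -3 = 0) = 0 (attained at k = 2)
  C[0][2] = min over k of (A[0][0] + B[0][2] = 8 + 4 = 12, A[0][1] + B[1][2] = 6 + -4 = 2, A[0][2] + B[2][2] = 3 + 3 = 6) = 2 (attained at k = 1)
  C[1][0] = min over k of (A[1][0] + B[0][0] = 9 + 3 = 12, A[1][1] + B[1][0] = 9 + 3 = 12, A[1][2] + B[2][0] = 4 + 5 = 9) = 9 (attained at k = 2)
  C[1][1] = min over k of (A[1][0] + B[0][1] = 9 + -3 = 6, A[1][1] + B[1][1] = 9 + -4 = 5, A[1][2] + B[2][1] = 4 + -3 = 1) = 1 (attained at k = 2)
  C[1][2] = min over k of (A[1][0] + B[0][2] = 9 + 4 = 13, A[1][1] + B[1][2] = 9 + -4 = 5, A[1][2] + B[2][2] = 4 + 3 = 7) = 5 (attained at k = 1)
  C[2][0] = min over k of (A[2][0] + B[0][0] = 9 + 3 = 12, A[2][1] + B[1][0] = 10 + 3 = 13, A[2][2] + B[2][0] = 2 + 5 = 7) = 7 (attained at k = 2)
  C[2][1] = min over k of (A[2][0] + B[0][1] = 9 + -3 = 6, A[2][1] + B[1][1] = 10 + -4 = 6, A[2][2] + B[2][1] = 2 + -3 = -1) = -1 (attained at k = 2)
  C[2][2] = min over k of (A[2][0] + B[0][2] = 9 + 4 = 13, A[2][1] + B[1][2] = 10 + -4 = 6, A[2][2] + B[2][2] = 2 + 3 = 5) = 5 (attained at k = 2)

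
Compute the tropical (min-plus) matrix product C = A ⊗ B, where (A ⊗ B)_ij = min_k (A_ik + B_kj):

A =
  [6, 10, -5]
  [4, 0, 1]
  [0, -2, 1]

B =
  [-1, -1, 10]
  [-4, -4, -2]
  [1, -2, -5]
A ⊗ B =
  [-4, -7, -10]
  [-4, -4, -4]
  [-6, -6, -4]

Apply the min-plus product entry-by-entry:
  C[0][0] = min over k of (A[0][0] + B[0][0] = 6 + -1 = 5, A[0][1] + B[1][0] = 10 + -4 = 6, A[0][2] + B[2][0] = -5 + 1 = -4) = -4 (attained at k = 2)
  C[0][1] = min over k of (A[0][0] + B[0][1] = 6 + -1 = 5, A[0][1] + B[1][1] = 10 + -4 = 6, A[0][2] + B[2][1] = -5 + -2 = -7) = -7 (attained at k = 2)
  C[0][2] = min over k of (A[0][0] + B[0][2] = 6 + 10 = 16, A[0][1] + B[1][2] = 10 + -2 = 8, A[0][2] + B[2][2] = -5 + -5 = -10) = -10 (attained at k = 2)
  C[1][0] = min over k of (A[1][0] + B[0][0] = 4 + -1 = 3, A[1][1] + B[1][0] = 0 + -4 = -4, A[1][2] + B[2][0] = 1 + 1 = 2) = -4 (attained at k = 1)
  C[1][1] = min over k of (A[1][0] + B[0][1] = 4 + -1 = 3, A[1][1] + B[1][1] = 0 + -4 = -4, A[1][2] + B[2][1] = 1 + -2 = -1) = -4 (attained at k = 1)
  C[1][2] = min over k of (A[1][0] + B[0][2] = 4 + 10 = 14, A[1][1] + B[1][2] = 0 + -2 = -2, A[1][2] + B[2][2] = 1 + -5 = -4) = -4 (attained at k = 2)
  C[2][0] = min over k of (A[2][0] + B[0][0] = 0 + -1 = -1, A[2][1] + B[1][0] = -2 + -4 = -6, A[2][2] + B[2][0] = 1 + 1 = 2) = -6 (attained at k = 1)
  C[2][1] = min over k of (A[2][0] + B[0][1] = 0 + -1 = -1, A[2][1] + B[1][1] = -2 + -4 = -6, A[2][2] + B[2][1] = 1 + -2 = -1) = -6 (attained at k = 1)
  C[2][2] = min over k of (A[2][0] + B[0][2] = 0 + 10 = 10, A[2][1] + B[1][2] = -2 + -2 = -4, A[2][2] + B[2][2] = 1 + -5 = -4) = -4 (attained at k = 1)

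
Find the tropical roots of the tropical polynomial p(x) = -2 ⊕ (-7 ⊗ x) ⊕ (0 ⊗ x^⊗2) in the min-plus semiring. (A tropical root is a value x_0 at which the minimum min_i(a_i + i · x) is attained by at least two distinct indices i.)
Roots: {-7, 5}

Each tropical root is a break point of the lower envelope of the lines y = a_i + i · x (there are 3 lines, with slopes 0, 1, ..., 2). Only the lines that attain the minimum somewhere contribute to roots; other lines are dominated. Here the surviving (envelope) indices are i = 2, i = 1, i = 0.
Intersections between consecutive envelope lines give the roots: for adjacent envelope indices i < j the intersection is x = (a_i − a_j) / (j − i). Reading off the sorted break points: {-7, 5}.
Verification: at each break x_0, at least two indices attain the minimum of min_i(a_i + i · x_0).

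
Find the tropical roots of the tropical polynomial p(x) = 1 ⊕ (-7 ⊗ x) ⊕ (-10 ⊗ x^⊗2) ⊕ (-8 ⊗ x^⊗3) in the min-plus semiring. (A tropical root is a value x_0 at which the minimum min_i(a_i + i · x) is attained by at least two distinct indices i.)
Roots: {-2, 3, 8}

Each tropical root is a break point of the lower envelope of the lines y = a_i + i · x (there are 4 lines, with slopes 0, 1, ..., 3). Only the lines that attain the minimum somewhere contribute to roots; other lines are dominated. Here the surviving (envelope) indices are i = 3, i = 2, i = 1, i = 0.
Intersections between consecutive envelope lines give the roots: for adjacent envelope indices i < j the intersection is x = (a_i − a_j) / (j − i). Reading off the sorted break points: {-2, 3, 8}.
Verification: at each break x_0, at least two indices attain the minimum of min_i(a_i + i · x_0).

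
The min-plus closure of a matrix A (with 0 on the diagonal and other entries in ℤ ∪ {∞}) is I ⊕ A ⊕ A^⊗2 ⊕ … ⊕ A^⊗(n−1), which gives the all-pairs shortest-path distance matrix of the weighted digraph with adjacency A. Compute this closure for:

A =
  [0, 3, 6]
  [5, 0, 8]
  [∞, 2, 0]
Closure =
  [0, 3, 6]
  [5, 0, 8]
  [7, 2, 0]

This is the Floyd-Warshall all-pairs shortest-path computation. For each intermediate vertex k = 0, 1, …, 2, update dist[i][j] ← min(dist[i][j], dist[i][k] + dist[k][j]). The final matrix gives, for each (i, j), the minimum total weight of any directed path from i to j (possibly empty when i = j).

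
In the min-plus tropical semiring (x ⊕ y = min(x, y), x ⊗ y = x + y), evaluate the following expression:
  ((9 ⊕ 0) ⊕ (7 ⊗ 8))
((9 ⊕ 0) ⊕ (7 ⊗ 8)) = 0

Expand innermost to outermost. Recall ⊕ takes the minimum of its arguments and ⊗ takes their sum. Working out the expression ((9 ⊕ 0) ⊕ (7 ⊗ 8)) gives 0.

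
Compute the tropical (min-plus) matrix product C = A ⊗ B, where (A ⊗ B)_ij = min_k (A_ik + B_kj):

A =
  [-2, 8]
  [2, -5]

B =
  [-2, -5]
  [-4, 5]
A ⊗ B =
  [-4, -7]
  [-9, -3]

Apply the min-plus product entry-by-entry:
  C[0][0] = min over k of (A[0][0] + B[0][0] = -2 + -2 = -4, A[0][1] + B[1][0] = 8 + -4 = 4) = -4 (attained at k = 0)
  C[0][1] = min over k of (A[0][0] + B[0][1] = -2 + -5 = -7, A[0][1] + B[1][1] = 8 + 5 = 13) = -7 (attained at k = 0)
  C[1][0] = min over k of (A[1][0] + B[0][0] = 2 + -2 = 0, A[1][1] + B[1][0] = -5 + -4 = -9) = -9 (attained at k = 1)
  C[1][1] = min over k of (A[1][0] + B[0][1] = 2 + -5 = -3, A[1][1] + B[1][1] = -5 + 5 = 0) = -3 (attained at k = 0)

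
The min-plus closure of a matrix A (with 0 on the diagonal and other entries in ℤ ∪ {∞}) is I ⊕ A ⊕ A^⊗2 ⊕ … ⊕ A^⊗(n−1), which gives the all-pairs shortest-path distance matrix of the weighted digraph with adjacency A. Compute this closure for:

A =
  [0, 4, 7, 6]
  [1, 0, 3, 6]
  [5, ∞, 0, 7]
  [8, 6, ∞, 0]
Closure =
  [0, 4, 7, 6]
  [1, 0, 3, 6]
  [5, 9, 0, 7]
  [7, 6, 9, 0]

This is the Floyd-Warshall all-pairs shortest-path computation. For each intermediate vertex k = 0, 1, …, 3, update dist[i][j] ← min(dist[i][j], dist[i][k] + dist[k][j]). The final matrix gives, for each (i, j), the minimum total weight of any directed path from i to j (possibly empty when i = j).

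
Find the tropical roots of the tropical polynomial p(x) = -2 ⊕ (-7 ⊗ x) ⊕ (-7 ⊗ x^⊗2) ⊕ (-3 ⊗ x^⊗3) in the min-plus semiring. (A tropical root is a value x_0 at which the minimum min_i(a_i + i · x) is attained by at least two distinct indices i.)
Roots: {-4, 0, 5}

Each tropical root is a break point of the lower envelope of the lines y = a_i + i · x (there are 4 lines, with slopes 0, 1, ..., 3). Only the lines that attain the minimum somewhere contribute to roots; other lines are dominated. Here the surviving (envelope) indices are i = 3, i = 2, i = 1, i = 0.
Intersections between consecutive envelope lines give the roots: for adjacent envelope indices i < j the intersection is x = (a_i − a_j) / (j − i). Reading off the sorted break points: {-4, 0, 5}.
Verification: at each break x_0, at least two indices attain the minimum of min_i(a_i + i · x_0).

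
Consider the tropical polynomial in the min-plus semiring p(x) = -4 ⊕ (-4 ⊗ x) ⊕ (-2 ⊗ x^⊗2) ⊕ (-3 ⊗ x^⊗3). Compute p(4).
p(4) = -4

A tropical monomial a ⊗ x^⊗i evaluates to a + i · x. Evaluating each term at x = 4:
  Term 0 contributes -4 + 0 · 4 = -4
  Term 1 contributes -4 + 1 · 4 = 0
  Term 2 contributes -2 + 2 · 4 = 6
  Term 3 contributes -3 + 3 · 4 = 9
p(4) = ⊕ of these = min[-4, 0, 6, 9] = -4.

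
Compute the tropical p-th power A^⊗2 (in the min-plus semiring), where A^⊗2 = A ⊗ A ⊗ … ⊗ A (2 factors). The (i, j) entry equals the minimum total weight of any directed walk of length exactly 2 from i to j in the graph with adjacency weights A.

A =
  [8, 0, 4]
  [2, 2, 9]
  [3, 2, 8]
A^⊗2 =
  [2, 2, 9]
  [4, 2, 6]
  [4, 3, 7]

Each entry (A^⊗2)_ij equals the minimum over all length-2 walks i = v_0 → v_1 → … → v_2 = j of Σ_t A[v_t][v_{t+1}]. For example, for (i, j) = (0, 2) we minimise over 3 possible intermediate vertex sequences; the minimum is 9, attained along the walk 0 → 1 → 2.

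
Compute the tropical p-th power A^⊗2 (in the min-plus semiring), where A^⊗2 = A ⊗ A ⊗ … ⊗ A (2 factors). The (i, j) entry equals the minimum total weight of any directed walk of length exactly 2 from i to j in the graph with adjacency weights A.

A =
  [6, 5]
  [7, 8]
A^⊗2 =
  [12, 11]
  [13, 12]

Each entry (A^⊗2)_ij equals the minimum over all length-2 walks i = v_0 → v_1 → … → v_2 = j of Σ_t A[v_t][v_{t+1}]. For example, for (i, j) = (0, 1) we minimise over 2 possible intermediate vertex sequences; the minimum is 11, attained along the walk 0 → 0 → 1.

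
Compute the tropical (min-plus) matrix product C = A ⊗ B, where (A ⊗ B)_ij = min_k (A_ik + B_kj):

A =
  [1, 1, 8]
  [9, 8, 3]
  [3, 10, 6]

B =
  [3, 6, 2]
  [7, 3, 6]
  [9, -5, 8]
A ⊗ B =
  [4, 3, 3]
  [12, -2, 11]
  [6, 1, 5]

Apply the min-plus product entry-by-entry:
  C[0][0] = min over k of (A[0][0] + B[0][0] = 1 + 3 = 4, A[0][1] + B[1][0] = 1 + 7 = 8, A[0][2] + B[2][0] = 8 + 9 = 17) = 4 (attained at k = 0)
  C[0][1] = min over k of (A[0][0] + B[0][1] = 1 + 6 = 7, A[0][1] + B[1][1] = 1 + 3 = 4, A[0][2] + B[2][1] = 8 + -5 = 3) = 3 (attained at k = 2)
  C[0][2] = min over k of (A[0][0] + B[0][2] = 1 + 2 = 3, A[0][1] + B[1][2] = 1 + 6 = 7, A[0][2] + B[2][2] = 8 + 8 = 16) = 3 (attained at k = 0)
  C[1][0] = min over k of (A[1][0] + B[0][0] = 9 + 3 = 12, A[1][1] + B[1][0] = 8 + 7 = 15, A[1][2] + B[2][0] = 3 + 9 = 12) = 12 (attained at k = 0)
  C[1][1] = min over k of (A[1][0] + B[0][1] = 9 + 6 = 15, A[1][1] + B[1][1] = 8 + 3 = 11, A[1][2] + B[2][1] = 3 + -5 = -2) = -2 (attained at k = 2)
  C[1][2] = min over k of (A[1][0] + B[0][2] = 9 + 2 = 11, A[1][1] + B[1][2] = 8 + 6 = 14, A[1][2] + B[2][2] = 3 + 8 = 11) = 11 (attained at k = 0)
  C[2][0] = min over k of (A[2][0] + B[0][0] = 3 + 3 = 6, A[2][1] + B[1][0] = 10 + 7 = 17, A[2][2] + B[2][0] = 6 + 9 = 15) = 6 (attained at k = 0)
  C[2][1] = min over k of (A[2][0] + B[0][1] = 3 + 6 = 9, A[2][1] + B[1][1] = 10 + 3 = 13, A[2][2] + B[2][1] = 6 + -5 = 1) = 1 (attained at k = 2)
  C[2][2] = min over k of (A[2][0] + B[0][2] = 3 + 2 = 5, A[2][1] + B[1][2] = 10 + 6 = 16, A[2][2] + B[2][2] = 6 + 8 = 14) = 5 (attained at k = 0)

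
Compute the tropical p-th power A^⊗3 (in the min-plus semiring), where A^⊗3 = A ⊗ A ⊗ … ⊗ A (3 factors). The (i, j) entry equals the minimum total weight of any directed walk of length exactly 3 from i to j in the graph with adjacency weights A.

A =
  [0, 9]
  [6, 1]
A^⊗3 =
  [0, 9]
  [6, 3]

Each entry (A^⊗3)_ij equals the minimum over all length-3 walks i = v_0 → v_1 → … → v_3 = j of Σ_t A[v_t][v_{t+1}]. For example, for (i, j) = (0, 1) we minimise over 4 possible intermediate vertex sequences; the minimum is 9, attained along the walk 0 → 0 → 0 → 1.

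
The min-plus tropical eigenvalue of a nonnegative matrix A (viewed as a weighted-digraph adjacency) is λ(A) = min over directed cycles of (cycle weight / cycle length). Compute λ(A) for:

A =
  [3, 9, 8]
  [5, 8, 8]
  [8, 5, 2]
λ(A) = 2

Enumerate directed cycles and compute their means (weight / length). Sample:
  cycle 0 → 0: weight = 3, length = 1, mean = 3/1 ≈ 3.000
  cycle 1 → 1: weight = 8, length = 1, mean = 8/1 ≈ 8.000
  cycle 2 → 2: weight = 2, length = 1, mean = 2/1 ≈ 2.000
  cycle 0 → 1 → 0: weight = 14, length = 2, mean = 14/2 ≈ 7.000
  cycle 0 → 2 → 0: weight = 16, length = 2, mean = 16/2 ≈ 8.000
  cycle 1 → 0 → 1: weight = 14, length = 2, mean = 14/2 ≈ 7.000
Minimum mean = 2.000, attained e.g. along the cycle 2 → 2 with weight 2 and length 1. So λ(A) = 2/1 = 2.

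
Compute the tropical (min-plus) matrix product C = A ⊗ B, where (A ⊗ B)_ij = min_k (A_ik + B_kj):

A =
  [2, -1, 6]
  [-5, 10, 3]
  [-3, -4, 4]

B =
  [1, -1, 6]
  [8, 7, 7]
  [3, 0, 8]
A ⊗ B =
  [3, 1, 6]
  [-4, -6, 1]
  [-2, -4, 3]

Apply the min-plus product entry-by-entry:
  C[0][0] = min over k of (A[0][0] + B[0][0] = 2 + 1 = 3, A[0][1] + B[1][0] = -1 + 8 = 7, A[0][2] + B[2][0] = 6 + 3 = 9) = 3 (attained at k = 0)
  C[0][1] = min over k of (A[0][0] + B[0][1] = 2 + -1 = 1, A[0][1] + B[1][1] = -1 + 7 = 6, A[0][2] + B[2][1] = 6 + 0 = 6) = 1 (attained at k = 0)
  C[0][2] = min over k of (A[0][0] + B[0][2] = 2 + 6 = 8, A[0][1] + B[1][2] = -1 + 7 = 6, A[0][2] + B[2][2] = 6 + 8 = 14) = 6 (attained at k = 1)
  C[1][0] = min over k of (A[1][0] + B[0][0] = -5 + 1 = -4, A[1][1] + B[1][0] = 10 + 8 = 18, A[1][2] + B[2][0] = 3 + 3 = 6) = -4 (attained at k = 0)
  C[1][1] = min over k of (A[1][0] + B[0][1] = -5 + -1 = -6, A[1][1] + B[1][1] = 10 + 7 = 17, A[1][2] + B[2][1] = 3 + 0 = 3) = -6 (attained at k = 0)
  C[1][2] = min over k of (A[1][0] + B[0][2] = -5 + 6 = 1, A[1][1] + B[1][2] = 10 + 7 = 17, A[1][2] + B[2][2] = 3 + 8 = 11) = 1 (attained at k = 0)
  C[2][0] = min over k of (A[2][0] + B[0][0] = -3 + 1 = -2, A[2][1] + B[1][0] = -4 + 8 = 4, A[2][2] + B[2][0] = 4 + 3 = 7) = -2 (attained at k = 0)
  C[2][1] = min over k of (A[2][0] + B[0][1] = -3 + -1 = -4, A[2][1] + B[1][1] = -4 + 7 = 3, A[2][2] + B[2][1] = 4 + 0 = 4) = -4 (attained at k = 0)
  C[2][2] = min over k of (A[2][0] + B[0][2] = -3 + 6 = 3, A[2][1] + B[1][2] = -4 + 7 = 3, A[2][2] + B[2][2] = 4 + 8 = 12) = 3 (attained at k = 0)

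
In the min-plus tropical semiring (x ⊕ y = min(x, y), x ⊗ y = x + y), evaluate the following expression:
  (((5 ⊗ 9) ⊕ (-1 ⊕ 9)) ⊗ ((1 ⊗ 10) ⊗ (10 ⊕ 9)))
(((5 ⊗ 9) ⊕ (-1 ⊕ 9)) ⊗ ((1 ⊗ 10) ⊗ (10 ⊕ 9))) = 19

Expand innermost to outermost. Recall ⊕ takes the minimum of its arguments and ⊗ takes their sum. Working out the expression (((5 ⊗ 9) ⊕ (-1 ⊕ 9)) ⊗ ((1 ⊗ 10) ⊗ (10 ⊕ 9))) gives 19.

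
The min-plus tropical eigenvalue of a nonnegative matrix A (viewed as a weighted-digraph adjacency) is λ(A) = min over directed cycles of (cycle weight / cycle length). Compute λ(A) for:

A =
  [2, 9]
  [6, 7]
λ(A) = 2

Enumerate directed cycles and compute their means (weight / length). Sample:
  cycle 0 → 0: weight = 2, length = 1, mean = 2/1 ≈ 2.000
  cycle 1 → 1: weight = 7, length = 1, mean = 7/1 ≈ 7.000
  cycle 0 → 1 → 0: weight = 15, length = 2, mean = 15/2 ≈ 7.500
  cycle 1 → 0 → 1: weight = 15, length = 2, mean = 15/2 ≈ 7.500
Minimum mean = 2.000, attained e.g. along the cycle 0 → 0 with weight 2 and length 1. So λ(A) = 2/1 = 2.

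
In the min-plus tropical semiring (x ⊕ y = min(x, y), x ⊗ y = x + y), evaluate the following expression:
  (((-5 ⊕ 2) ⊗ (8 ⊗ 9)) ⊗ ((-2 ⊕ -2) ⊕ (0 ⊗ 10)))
(((-5 ⊕ 2) ⊗ (8 ⊗ 9)) ⊗ ((-2 ⊕ -2) ⊕ (0 ⊗ 10))) = 10

Expand innermost to outermost. Recall ⊕ takes the minimum of its arguments and ⊗ takes their sum. Working out the expression (((-5 ⊕ 2) ⊗ (8 ⊗ 9)) ⊗ ((-2 ⊕ -2) ⊕ (0 ⊗ 10))) gives 10.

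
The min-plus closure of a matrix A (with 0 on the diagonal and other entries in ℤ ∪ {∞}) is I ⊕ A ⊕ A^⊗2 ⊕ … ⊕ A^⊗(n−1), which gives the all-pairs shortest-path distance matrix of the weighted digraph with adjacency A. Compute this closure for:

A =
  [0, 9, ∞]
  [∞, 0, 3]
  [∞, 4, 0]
Closure =
  [0, 9, 12]
  [∞, 0, 3]
  [∞, 4, 0]

This is the Floyd-Warshall all-pairs shortest-path computation. For each intermediate vertex k = 0, 1, …, 2, update dist[i][j] ← min(dist[i][j], dist[i][k] + dist[k][j]). The final matrix gives, for each (i, j), the minimum total weight of any directed path from i to j (possibly empty when i = j).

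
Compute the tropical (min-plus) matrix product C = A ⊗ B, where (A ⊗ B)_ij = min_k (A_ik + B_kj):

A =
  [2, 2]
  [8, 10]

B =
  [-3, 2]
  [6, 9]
A ⊗ B =
  [-1, 4]
  [5, 10]

Apply the min-plus product entry-by-entry:
  C[0][0] = min over k of (A[0][0] + B[0][0] = 2 + -3 = -1, A[0][1] + B[1][0] = 2 + 6 = 8) = -1 (attained at k = 0)
  C[0][1] = min over k of (A[0][0] + B[0][1] = 2 + 2 = 4, A[0][1] + B[1][1] = 2 + 9 = 11) = 4 (attained at k = 0)
  C[1][0] = min over k of (A[1][0] + B[0][0] = 8 + -3 = 5, A[1][1] + B[1][0] = 10 + 6 = 16) = 5 (attained at k = 0)
  C[1][1] = min over k of (A[1][0] + B[0][1] = 8 + 2 = 10, A[1][1] + B[1][1] = 10 + 9 = 19) = 10 (attained at k = 0)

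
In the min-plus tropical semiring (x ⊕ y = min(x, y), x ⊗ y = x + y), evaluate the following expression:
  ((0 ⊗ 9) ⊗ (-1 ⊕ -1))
((0 ⊗ 9) ⊗ (-1 ⊕ -1)) = 8

Expand innermost to outermost. Recall ⊕ takes the minimum of its arguments and ⊗ takes their sum. Working out the expression ((0 ⊗ 9) ⊗ (-1 ⊕ -1)) gives 8.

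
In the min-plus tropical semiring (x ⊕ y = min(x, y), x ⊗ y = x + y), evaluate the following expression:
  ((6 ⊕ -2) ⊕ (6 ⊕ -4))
((6 ⊕ -2) ⊕ (6 ⊕ -4)) = -4

Expand innermost to outermost. Recall ⊕ takes the minimum of its arguments and ⊗ takes their sum. Working out the expression ((6 ⊕ -2) ⊕ (6 ⊕ -4)) gives -4.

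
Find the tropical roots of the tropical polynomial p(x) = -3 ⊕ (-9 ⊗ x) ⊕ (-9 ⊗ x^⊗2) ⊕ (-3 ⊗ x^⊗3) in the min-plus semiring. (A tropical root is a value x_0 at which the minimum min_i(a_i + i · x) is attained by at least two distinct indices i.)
Roots: {-6, 0, 6}

Each tropical root is a break point of the lower envelope of the lines y = a_i + i · x (there are 4 lines, with slopes 0, 1, ..., 3). Only the lines that attain the minimum somewhere contribute to roots; other lines are dominated. Here the surviving (envelope) indices are i = 3, i = 2, i = 1, i = 0.
Intersections between consecutive envelope lines give the roots: for adjacent envelope indices i < j the intersection is x = (a_i − a_j) / (j − i). Reading off the sorted break points: {-6, 0, 6}.
Verification: at each break x_0, at least two indices attain the minimum of min_i(a_i + i · x_0).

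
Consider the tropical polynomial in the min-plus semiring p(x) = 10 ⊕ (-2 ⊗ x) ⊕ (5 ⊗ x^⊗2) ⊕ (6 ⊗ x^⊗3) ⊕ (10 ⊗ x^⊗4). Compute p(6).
p(6) = 4

A tropical monomial a ⊗ x^⊗i evaluates to a + i · x. Evaluating each term at x = 6:
  Term 0 contributes 10 + 0 · 6 = 10
  Term 1 contributes -2 + 1 · 6 = 4
  Term 2 contributes 5 + 2 · 6 = 17
  Term 3 contributes 6 + 3 · 6 = 24
  Term 4 contributes 10 + 4 · 6 = 34
p(6) = ⊕ of these = min[10, 4, 17, 24, 34] = 4.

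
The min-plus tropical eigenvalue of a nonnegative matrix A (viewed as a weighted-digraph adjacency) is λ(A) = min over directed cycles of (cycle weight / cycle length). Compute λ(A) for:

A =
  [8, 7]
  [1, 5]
λ(A) = 4

Enumerate directed cycles and compute their means (weight / length). Sample:
  cycle 0 → 0: weight = 8, length = 1, mean = 8/1 ≈ 8.000
  cycle 1 → 1: weight = 5, length = 1, mean = 5/1 ≈ 5.000
  cycle 0 → 1 → 0: weight = 8, length = 2, mean = 8/2 ≈ 4.000
  cycle 1 → 0 → 1: weight = 8, length = 2, mean = 8/2 ≈ 4.000
Minimum mean = 4.000, attained e.g. along the cycle 0 → 1 → 0 with weight 8 and length 2. So λ(A) = 8/2 = 4.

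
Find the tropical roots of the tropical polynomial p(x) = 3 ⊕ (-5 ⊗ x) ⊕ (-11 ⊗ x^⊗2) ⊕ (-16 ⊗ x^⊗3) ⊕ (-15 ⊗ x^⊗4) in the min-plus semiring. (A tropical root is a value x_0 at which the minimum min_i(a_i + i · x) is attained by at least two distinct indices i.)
Roots: {-1, 5, 6, 8}

Each tropical root is a break point of the lower envelope of the lines y = a_i + i · x (there are 5 lines, with slopes 0, 1, ..., 4). Only the lines that attain the minimum somewhere contribute to roots; other lines are dominated. Here the surviving (envelope) indices are i = 4, i = 3, i = 2, i = 1, i = 0.
Intersections between consecutive envelope lines give the roots: for adjacent envelope indices i < j the intersection is x = (a_i − a_j) / (j − i). Reading off the sorted break points: {-1, 5, 6, 8}.
Verification: at each break x_0, at least two indices attain the minimum of min_i(a_i + i · x_0).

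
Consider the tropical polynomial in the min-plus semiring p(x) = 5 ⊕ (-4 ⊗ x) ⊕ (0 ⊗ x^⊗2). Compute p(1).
p(1) = -3

A tropical monomial a ⊗ x^⊗i evaluates to a + i · x. Evaluating each term at x = 1:
  Term 0 contributes 5 + 0 · 1 = 5
  Term 1 contributes -4 + 1 · 1 = -3
  Term 2 contributes 0 + 2 · 1 = 2
p(1) = ⊕ of these = min[5, -3, 2] = -3.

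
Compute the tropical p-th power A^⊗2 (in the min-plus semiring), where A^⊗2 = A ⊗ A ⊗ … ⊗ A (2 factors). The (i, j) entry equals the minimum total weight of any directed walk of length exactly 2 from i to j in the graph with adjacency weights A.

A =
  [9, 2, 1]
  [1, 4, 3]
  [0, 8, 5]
A^⊗2 =
  [1, 6, 5]
  [3, 3, 2]
  [5, 2, 1]

Each entry (A^⊗2)_ij equals the minimum over all length-2 walks i = v_0 → v_1 → … → v_2 = j of Σ_t A[v_t][v_{t+1}]. For example, for (i, j) = (0, 2) we minimise over 3 possible intermediate vertex sequences; the minimum is 5, attained along the walk 0 → 1 → 2.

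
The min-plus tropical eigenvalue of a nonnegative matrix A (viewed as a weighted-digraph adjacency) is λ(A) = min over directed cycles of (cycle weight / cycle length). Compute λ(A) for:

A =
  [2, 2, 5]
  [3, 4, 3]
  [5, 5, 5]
λ(A) = 2

Enumerate directed cycles and compute their means (weight / length). Sample:
  cycle 0 → 0: weight = 2, length = 1, mean = 2/1 ≈ 2.000
  cycle 1 → 1: weight = 4, length = 1, mean = 4/1 ≈ 4.000
  cycle 2 → 2: weight = 5, length = 1, mean = 5/1 ≈ 5.000
  cycle 0 → 1 → 0: weight = 5, length = 2, mean = 5/2 ≈ 2.500
  cycle 0 → 2 → 0: weight = 10, length = 2, mean = 10/2 ≈ 5.000
  cycle 1 → 0 → 1: weight = 5, length = 2, mean = 5/2 ≈ 2.500
Minimum mean = 2.000, attained e.g. along the cycle 0 → 0 with weight 2 and length 1. So λ(A) = 2/1 = 2.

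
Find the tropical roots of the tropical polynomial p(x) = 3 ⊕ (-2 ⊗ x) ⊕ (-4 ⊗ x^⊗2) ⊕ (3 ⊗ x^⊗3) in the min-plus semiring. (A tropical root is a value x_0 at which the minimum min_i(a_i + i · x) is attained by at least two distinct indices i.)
Roots: {-7, 2, 5}

Each tropical root is a break point of the lower envelope of the lines y = a_i + i · x (there are 4 lines, with slopes 0, 1, ..., 3). Only the lines that attain the minimum somewhere contribute to roots; other lines are dominated. Here the surviving (envelope) indices are i = 3, i = 2, i = 1, i = 0.
Intersections between consecutive envelope lines give the roots: for adjacent envelope indices i < j the intersection is x = (a_i − a_j) / (j − i). Reading off the sorted break points: {-7, 2, 5}.
Verification: at each break x_0, at least two indices attain the minimum of min_i(a_i + i · x_0).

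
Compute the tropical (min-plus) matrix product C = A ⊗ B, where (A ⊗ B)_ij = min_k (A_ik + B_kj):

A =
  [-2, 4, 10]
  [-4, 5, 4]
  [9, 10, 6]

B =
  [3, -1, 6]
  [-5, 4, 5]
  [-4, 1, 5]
A ⊗ B =
  [-1, -3, 4]
  [-1, -5, 2]
  [2, 7, 11]

Apply the min-plus product entry-by-entry:
  C[0][0] = min over k of (A[0][0] + B[0][0] = -2 + 3 = 1, A[0][1] + B[1][0] = 4 + -5 = -1, A[0][2] + B[2][0] = 10 + -4 = 6) = -1 (attained at k = 1)
  C[0][1] = min over k of (A[0][0] + B[0][1] = -2 + -1 = -3, A[0][1] + B[1][1] = 4 + 4 = 8, A[0][2] + B[2][1] = 10 + 1 = 11) = -3 (attained at k = 0)
  C[0][2] = min over k of (A[0][0] + B[0][2] = -2 + 6 = 4, A[0][1] + B[1][2] = 4 + 5 = 9, A[0][2] + B[2][2] = 10 + 5 = 15) = 4 (attained at k = 0)
  C[1][0] = min over k of (A[1][0] + B[0][0] = -4 + 3 = -1, A[1][1] + B[1][0] = 5 + -5 = 0, A[1][2] + B[2][0] = 4 + -4 = 0) = -1 (attained at k = 0)
  C[1][1] = min over k of (A[1][0] + B[0][1] = -4 + -1 = -5, A[1][1] + B[1][1] = 5 + 4 = 9, A[1][2] + B[2][1] = 4 + 1 = 5) = -5 (attained at k = 0)
  C[1][2] = min over k of (A[1][0] + B[0][2] = -4 + 6 = 2, A[1][1] + B[1][2] = 5 + 5 = 10, A[1][2] + B[2][2] = 4 + 5 = 9) = 2 (attained at k = 0)
  C[2][0] = min over k of (A[2][0] + B[0][0] = 9 + 3 = 12, A[2][1] + B[1][0] = 10 + -5 = 5, A[2][2] + B[2][0] = 6 + -4 = 2) = 2 (attained at k = 2)
  C[2][1] = min over k of (A[2][0] + B[0][1] = 9 + -1 = 8, A[2][1] + B[1][1] = 10 + 4 = 14, A[2][2] + B[2][1] = 6 + 1 = 7) = 7 (attained at k = 2)
  C[2][2] = min over k of (A[2][0] + B[0][2] = 9 + 6 = 15, A[2][1] + B[1][2] = 10 + 5 = 15, A[2][2] + B[2][2] = 6 + 5 = 11) = 11 (attained at k = 2)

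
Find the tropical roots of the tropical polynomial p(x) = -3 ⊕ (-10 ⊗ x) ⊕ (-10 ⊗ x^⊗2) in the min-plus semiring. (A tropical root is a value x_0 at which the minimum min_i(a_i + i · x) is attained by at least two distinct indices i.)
Roots: {0, 7}

Each tropical root is a break point of the lower envelope of the lines y = a_i + i · x (there are 3 lines, with slopes 0, 1, ..., 2). Only the lines that attain the minimum somewhere contribute to roots; other lines are dominated. Here the surviving (envelope) indices are i = 2, i = 1, i = 0.
Intersections between consecutive envelope lines give the roots: for adjacent envelope indices i < j the intersection is x = (a_i − a_j) / (j − i). Reading off the sorted break points: {0, 7}.
Verification: at each break x_0, at least two indices attain the minimum of min_i(a_i + i · x_0).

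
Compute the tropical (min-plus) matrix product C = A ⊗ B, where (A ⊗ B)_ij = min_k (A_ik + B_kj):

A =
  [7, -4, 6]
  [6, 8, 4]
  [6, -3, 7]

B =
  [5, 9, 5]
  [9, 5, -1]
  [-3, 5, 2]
A ⊗ B =
  [3, 1, -5]
  [1, 9, 6]
  [4, 2, -4]

Apply the min-plus product entry-by-entry:
  C[0][0] = min over k of (A[0][0] + B[0][0] = 7 + 5 = 12, A[0][1] + B[1][0] = -4 + 9 = 5, A[0][2] + B[2][0] = 6 + -3 = 3) = 3 (attained at k = 2)
  C[0][1] = min over k of (A[0][0] + B[0][1] = 7 + 9 = 16, A[0][1] + B[1][1] = -4 + 5 = 1, A[0][2] + B[2][1] = 6 + 5 = 11) = 1 (attained at k = 1)
  C[0][2] = min over k of (A[0][0] + B[0][2] = 7 + 5 = 12, A[0][1] + B[1][2] = -4 + -1 = -5, A[0][2] + B[2][2] = 6 + 2 = 8) = -5 (attained at k = 1)
  C[1][0] = min over k of (A[1][0] + B[0][0] = 6 + 5 = 11, A[1][1] + B[1][0] = 8 + 9 = 17, A[1][2] + B[2][0] = 4 + -3 = 1) = 1 (attained at k = 2)
  C[1][1] = min over k of (A[1][0] + B[0][1] = 6 + 9 = 15, A[1][1] + B[1][1] = 8 + 5 = 13, A[1][2] + B[2][1] = 4 + 5 = 9) = 9 (attained at k = 2)
  C[1][2] = min over k of (A[1][0] + B[0][2] = 6 + 5 = 11, A[1][1] + B[1][2] = 8 + -1 = 7, A[1][2] + B[2][2] = 4 + 2 = 6) = 6 (attained at k = 2)
  C[2][0] = min over k of (A[2][0] + B[0][0] = 6 + 5 = 11, A[2][1] + B[1][0] = -3 + 9 = 6, A[2][2] + B[2][0] = 7 + -3 = 4) = 4 (attained at k = 2)
  C[2][1] = min over k of (A[2][0] + B[0][1] = 6 + 9 = 15, A[2][1] + B[1][1] = -3 + 5 = 2, A[2][2] + B[2][1] = 7 + 5 = 12) = 2 (attained at k = 1)
  C[2][2] = min over k of (A[2][0] + B[0][2] = 6 + 5 = 11, A[2][1] + B[1][2] = -3 + -1 = -4, A[2][2] + B[2][2] = 7 + 2 = 9) = -4 (attained at k = 1)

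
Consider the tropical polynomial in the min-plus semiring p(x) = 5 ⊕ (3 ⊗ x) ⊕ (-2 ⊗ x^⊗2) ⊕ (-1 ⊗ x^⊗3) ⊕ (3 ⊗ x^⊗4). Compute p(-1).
p(-1) = -4

A tropical monomial a ⊗ x^⊗i evaluates to a + i · x. Evaluating each term at x = -1:
  Term 0 contributes 5 + 0 · -1 = 5
  Term 1 contributes 3 + 1 · -1 = 2
  Term 2 contributes -2 + 2 · -1 = -4
  Term 3 contributes -1 + 3 · -1 = -4
  Term 4 contributes 3 + 4 · -1 = -1
p(-1) = ⊕ of these = min[5, 2, -4, -4, -1] = -4.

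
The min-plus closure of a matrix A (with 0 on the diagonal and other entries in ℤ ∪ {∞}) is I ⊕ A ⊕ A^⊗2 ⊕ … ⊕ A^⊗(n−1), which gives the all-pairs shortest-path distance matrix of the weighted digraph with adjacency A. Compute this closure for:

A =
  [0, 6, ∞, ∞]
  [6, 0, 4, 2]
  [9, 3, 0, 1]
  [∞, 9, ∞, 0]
Closure =
  [0, 6, 10, 8]
  [6, 0, 4, 2]
  [9, 3, 0, 1]
  [15, 9, 13, 0]

This is the Floyd-Warshall all-pairs shortest-path computation. For each intermediate vertex k = 0, 1, …, 3, update dist[i][j] ← min(dist[i][j], dist[i][k] + dist[k][j]). The final matrix gives, for each (i, j), the minimum total weight of any directed path from i to j (possibly empty when i = j).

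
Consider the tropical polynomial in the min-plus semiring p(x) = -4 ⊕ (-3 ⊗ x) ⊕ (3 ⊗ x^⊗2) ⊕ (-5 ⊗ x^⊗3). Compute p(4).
p(4) = -4

A tropical monomial a ⊗ x^⊗i evaluates to a + i · x. Evaluating each term at x = 4:
  Term 0 contributes -4 + 0 · 4 = -4
  Term 1 contributes -3 + 1 · 4 = 1
  Term 2 contributes 3 + 2 · 4 = 11
  Term 3 contributes -5 + 3 · 4 = 7
p(4) = ⊕ of these = min[-4, 1, 11, 7] = -4.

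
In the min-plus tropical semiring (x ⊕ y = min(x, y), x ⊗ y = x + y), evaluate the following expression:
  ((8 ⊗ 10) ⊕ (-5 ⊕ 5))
((8 ⊗ 10) ⊕ (-5 ⊕ 5)) = -5

Expand innermost to outermost. Recall ⊕ takes the minimum of its arguments and ⊗ takes their sum. Working out the expression ((8 ⊗ 10) ⊕ (-5 ⊕ 5)) gives -5.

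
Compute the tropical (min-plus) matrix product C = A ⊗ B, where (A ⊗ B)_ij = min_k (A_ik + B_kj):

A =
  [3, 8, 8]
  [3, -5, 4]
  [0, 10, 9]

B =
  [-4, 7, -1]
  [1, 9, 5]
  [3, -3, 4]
A ⊗ B =
  [-1, 5, 2]
  [-4, 1, 0]
  [-4, 6, -1]

Apply the min-plus product entry-by-entry:
  C[0][0] = min over k of (A[0][0] + B[0][0] = 3 + -4 = -1, A[0][1] + B[1][0] = 8 + 1 = 9, A[0][2] + B[2][0] = 8 + 3 = 11) = -1 (attained at k = 0)
  C[0][1] = min over k of (A[0][0] + B[0][1] = 3 + 7 = 10, A[0][1] + B[1][1] = 8 + 9 = 17, A[0][2] + B[2][1] = 8 + -3 = 5) = 5 (attained at k = 2)
  C[0][2] = min over k of (A[0][0] + B[0][2] = 3 + -1 = 2, A[0][1] + B[1][2] = 8 + 5 = 13, A[0][2] + B[2][2] = 8 + 4 = 12) = 2 (attained at k = 0)
  C[1][0] = min over k of (A[1][0] + B[0][0] = 3 + -4 = -1, A[1][1] + B[1][0] = -5 + 1 = -4, A[1][2] + B[2][0] = 4 + 3 = 7) = -4 (attained at k = 1)
  C[1][1] = min over k of (A[1][0] + B[0][1] = 3 + 7 = 10, A[1][1] + B[1][1] = -5 + 9 = 4, A[1][2] + B[2][1] = 4 + -3 = 1) = 1 (attained at k = 2)
  C[1][2] = min over k of (A[1][0] + B[0][2] = 3 + -1 = 2, A[1][1] + B[1][2] = -5 + 5 = 0, A[1][2] + B[2][2] = 4 + 4 = 8) = 0 (attained at k = 1)
  C[2][0] = min over k of (A[2][0] + B[0][0] = 0 + -4 = -4, A[2][1] + B[1][0] = 10 + 1 = 11, A[2][2] + B[2][0] = 9 + 3 = 12) = -4 (attained at k = 0)
  C[2][1] = min over k of (A[2][0] + B[0][1] = 0 + 7 = 7, A[2][1] + B[1][1] = 10 + 9 = 19, A[2][2] + B[2][1] = 9 + -3 = 6) = 6 (attained at k = 2)
  C[2][2] = min over k of (A[2][0] + B[0][2] = 0 + -1 = -1, A[2][1] + B[1][2] = 10 + 5 = 15, A[2][2] + B[2][2] = 9 + 4 = 13) = -1 (attained at k = 0)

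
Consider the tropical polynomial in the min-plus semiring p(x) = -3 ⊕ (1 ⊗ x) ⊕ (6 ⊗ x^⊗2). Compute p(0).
p(0) = -3

A tropical monomial a ⊗ x^⊗i evaluates to a + i · x. Evaluating each term at x = 0:
  Term 0 contributes -3 + 0 · 0 = -3
  Term 1 contributes 1 + 1 · 0 = 1
  Term 2 contributes 6 + 2 · 0 = 6
p(0) = ⊕ of these = min[-3, 1, 6] = -3.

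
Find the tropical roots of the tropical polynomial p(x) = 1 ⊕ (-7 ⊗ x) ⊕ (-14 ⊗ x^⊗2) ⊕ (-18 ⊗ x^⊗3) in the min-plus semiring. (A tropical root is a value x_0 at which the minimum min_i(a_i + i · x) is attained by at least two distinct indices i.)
Roots: {4, 7, 8}

Each tropical root is a break point of the lower envelope of the lines y = a_i + i · x (there are 4 lines, with slopes 0, 1, ..., 3). Only the lines that attain the minimum somewhere contribute to roots; other lines are dominated. Here the surviving (envelope) indices are i = 3, i = 2, i = 1, i = 0.
Intersections between consecutive envelope lines give the roots: for adjacent envelope indices i < j the intersection is x = (a_i − a_j) / (j − i). Reading off the sorted break points: {4, 7, 8}.
Verification: at each break x_0, at least two indices attain the minimum of min_i(a_i + i · x_0).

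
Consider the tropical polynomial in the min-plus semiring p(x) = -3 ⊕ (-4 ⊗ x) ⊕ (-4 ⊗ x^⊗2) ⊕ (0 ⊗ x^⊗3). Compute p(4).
p(4) = -3

A tropical monomial a ⊗ x^⊗i evaluates to a + i · x. Evaluating each term at x = 4:
  Term 0 contributes -3 + 0 · 4 = -3
  Term 1 contributes -4 + 1 · 4 = 0
  Term 2 contributes -4 + 2 · 4 = 4
  Term 3 contributes 0 + 3 · 4 = 12
p(4) = ⊕ of these = min[-3, 0, 4, 12] = -3.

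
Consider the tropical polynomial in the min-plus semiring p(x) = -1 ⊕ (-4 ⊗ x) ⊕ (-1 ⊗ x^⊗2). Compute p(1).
p(1) = -3

A tropical monomial a ⊗ x^⊗i evaluates to a + i · x. Evaluating each term at x = 1:
  Term 0 contributes -1 + 0 · 1 = -1
  Term 1 contributes -4 + 1 · 1 = -3
  Term 2 contributes -1 + 2 · 1 = 1
p(1) = ⊕ of these = min[-1, -3, 1] = -3.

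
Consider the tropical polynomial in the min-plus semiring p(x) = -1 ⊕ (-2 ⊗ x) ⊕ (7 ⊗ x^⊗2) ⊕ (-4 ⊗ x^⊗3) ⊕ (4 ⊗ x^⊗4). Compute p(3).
p(3) = -1

A tropical monomial a ⊗ x^⊗i evaluates to a + i · x. Evaluating each term at x = 3:
  Term 0 contributes -1 + 0 · 3 = -1
  Term 1 contributes -2 + 1 · 3 = 1
  Term 2 contributes 7 + 2 · 3 = 13
  Term 3 contributes -4 + 3 · 3 = 5
  Term 4 contributes 4 + 4 · 3 = 16
p(3) = ⊕ of these = min[-1, 1, 13, 5, 16] = -1.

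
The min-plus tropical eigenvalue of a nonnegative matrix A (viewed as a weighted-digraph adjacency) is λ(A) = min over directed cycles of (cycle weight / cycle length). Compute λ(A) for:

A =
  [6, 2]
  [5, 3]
λ(A) = 3

Enumerate directed cycles and compute their means (weight / length). Sample:
  cycle 0 → 0: weight = 6, length = 1, mean = 6/1 ≈ 6.000
  cycle 1 → 1: weight = 3, length = 1, mean = 3/1 ≈ 3.000
  cycle 0 → 1 → 0: weight = 7, length = 2, mean = 7/2 ≈ 3.500
  cycle 1 → 0 → 1: weight = 7, length = 2, mean = 7/2 ≈ 3.500
Minimum mean = 3.000, attained e.g. along the cycle 1 → 1 with weight 3 and length 1. So λ(A) = 3/1 = 3.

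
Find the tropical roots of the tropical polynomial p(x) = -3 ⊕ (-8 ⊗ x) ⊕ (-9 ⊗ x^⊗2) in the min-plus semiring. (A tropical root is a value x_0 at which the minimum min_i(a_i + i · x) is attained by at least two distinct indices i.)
Roots: {1, 5}

Each tropical root is a break point of the lower envelope of the lines y = a_i + i · x (there are 3 lines, with slopes 0, 1, ..., 2). Only the lines that attain the minimum somewhere contribute to roots; other lines are dominated. Here the surviving (envelope) indices are i = 2, i = 1, i = 0.
Intersections between consecutive envelope lines give the roots: for adjacent envelope indices i < j the intersection is x = (a_i − a_j) / (j − i). Reading off the sorted break points: {1, 5}.
Verification: at each break x_0, at least two indices attain the minimum of min_i(a_i + i · x_0).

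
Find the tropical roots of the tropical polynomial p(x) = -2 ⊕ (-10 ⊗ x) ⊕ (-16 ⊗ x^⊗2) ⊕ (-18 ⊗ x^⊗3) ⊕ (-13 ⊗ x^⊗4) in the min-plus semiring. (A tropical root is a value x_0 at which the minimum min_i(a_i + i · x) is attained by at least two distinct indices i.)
Roots: {-5, 2, 6, 8}

Each tropical root is a break point of the lower envelope of the lines y = a_i + i · x (there are 5 lines, with slopes 0, 1, ..., 4). Only the lines that attain the minimum somewhere contribute to roots; other lines are dominated. Here the surviving (envelope) indices are i = 4, i = 3, i = 2, i = 1, i = 0.
Intersections between consecutive envelope lines give the roots: for adjacent envelope indices i < j the intersection is x = (a_i − a_j) / (j − i). Reading off the sorted break points: {-5, 2, 6, 8}.
Verification: at each break x_0, at least two indices attain the minimum of min_i(a_i + i · x_0).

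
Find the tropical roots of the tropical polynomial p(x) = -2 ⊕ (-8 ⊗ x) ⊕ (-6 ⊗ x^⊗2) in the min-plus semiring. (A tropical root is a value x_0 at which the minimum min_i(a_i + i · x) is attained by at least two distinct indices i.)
Roots: {-2, 6}

Each tropical root is a break point of the lower envelope of the lines y = a_i + i · x (there are 3 lines, with slopes 0, 1, ..., 2). Only the lines that attain the minimum somewhere contribute to roots; other lines are dominated. Here the surviving (envelope) indices are i = 2, i = 1, i = 0.
Intersections between consecutive envelope lines give the roots: for adjacent envelope indices i < j the intersection is x = (a_i − a_j) / (j − i). Reading off the sorted break points: {-2, 6}.
Verification: at each break x_0, at least two indices attain the minimum of min_i(a_i + i · x_0).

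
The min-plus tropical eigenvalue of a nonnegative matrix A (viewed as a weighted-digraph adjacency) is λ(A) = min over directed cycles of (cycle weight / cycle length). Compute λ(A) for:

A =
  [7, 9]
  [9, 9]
λ(A) = 7

Enumerate directed cycles and compute their means (weight / length). Sample:
  cycle 0 → 0: weight = 7, length = 1, mean = 7/1 ≈ 7.000
  cycle 1 → 1: weight = 9, length = 1, mean = 9/1 ≈ 9.000
  cycle 0 → 1 → 0: weight = 18, length = 2, mean = 18/2 ≈ 9.000
  cycle 1 → 0 → 1: weight = 18, length = 2, mean = 18/2 ≈ 9.000
Minimum mean = 7.000, attained e.g. along the cycle 0 → 0 with weight 7 and length 1. So λ(A) = 7/1 = 7.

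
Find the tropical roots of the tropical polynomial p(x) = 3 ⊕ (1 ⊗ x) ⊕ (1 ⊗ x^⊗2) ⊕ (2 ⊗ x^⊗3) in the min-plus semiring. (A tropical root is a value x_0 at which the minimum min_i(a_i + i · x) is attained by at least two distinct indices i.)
Roots: {-1, 0, 2}

Each tropical root is a break point of the lower envelope of the lines y = a_i + i · x (there are 4 lines, with slopes 0, 1, ..., 3). Only the lines that attain the minimum somewhere contribute to roots; other lines are dominated. Here the surviving (envelope) indices are i = 3, i = 2, i = 1, i = 0.
Intersections between consecutive envelope lines give the roots: for adjacent envelope indices i < j the intersection is x = (a_i − a_j) / (j − i). Reading off the sorted break points: {-1, 0, 2}.
Verification: at each break x_0, at least two indices attain the minimum of min_i(a_i + i · x_0).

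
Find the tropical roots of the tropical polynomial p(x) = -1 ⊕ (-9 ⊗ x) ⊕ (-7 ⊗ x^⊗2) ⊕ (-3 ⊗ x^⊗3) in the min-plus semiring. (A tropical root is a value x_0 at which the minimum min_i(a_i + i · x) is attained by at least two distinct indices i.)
Roots: {-4, -2, 8}

Each tropical root is a break point of the lower envelope of the lines y = a_i + i · x (there are 4 lines, with slopes 0, 1, ..., 3). Only the lines that attain the minimum somewhere contribute to roots; other lines are dominated. Here the surviving (envelope) indices are i = 3, i = 2, i = 1, i = 0.
Intersections between consecutive envelope lines give the roots: for adjacent envelope indices i < j the intersection is x = (a_i − a_j) / (j − i). Reading off the sorted break points: {-4, -2, 8}.
Verification: at each break x_0, at least two indices attain the minimum of min_i(a_i + i · x_0).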